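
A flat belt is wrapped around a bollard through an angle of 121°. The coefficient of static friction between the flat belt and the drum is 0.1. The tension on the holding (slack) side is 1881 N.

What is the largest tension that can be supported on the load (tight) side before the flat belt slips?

At impending slip the capstan equation gives T₂/T₁ = e^{μβ} with β in radians.
β = 121° × π/180 = 2.112 rad.
e^{μβ} = e^{0.1×2.112} = 1.235.
T₂ = T₁ · e^{μβ} = 1881 × 1.235 = 2320 N.

T_max ≈ 2320 N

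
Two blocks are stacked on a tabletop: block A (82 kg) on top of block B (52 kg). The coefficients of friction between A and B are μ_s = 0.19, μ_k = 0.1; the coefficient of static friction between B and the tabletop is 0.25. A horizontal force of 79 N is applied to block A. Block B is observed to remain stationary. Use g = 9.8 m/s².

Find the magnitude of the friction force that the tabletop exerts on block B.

Normal force at the A–B interface: N₁ = m_A g = 803.6 N.
Maximum static friction on A from B: μ_s N₁ = 0.19×803.6 = 152.7 N.
P = 79 N is within that limit, so A and B move together (both at rest); the A–B friction is simply f₁ = P = 79 N.
B experiences an equal 79 N forward from A (third law). B is in equilibrium, so the floor supplies f₂ = 79 N of static friction (limit μ_s(m_A+m_B)g = 328.3 N, not exceeded).

f ≈ 79 N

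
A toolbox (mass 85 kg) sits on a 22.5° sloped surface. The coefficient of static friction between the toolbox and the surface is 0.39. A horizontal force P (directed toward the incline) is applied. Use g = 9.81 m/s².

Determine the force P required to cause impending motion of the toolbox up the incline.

P ≈ 800 N

At impending motion up the slope, friction acts down-slope at its limit: f = μ_s N.
Perpendicular to the incline: N = m g cos θ + P sin θ.
Along the incline: P cos θ = m g sin θ + μ_s N = m g sin θ + μ_s (m g cos θ + P sin θ).
Solving, P (cos θ − μ_s sin θ) = m g (sin θ + μ_s cos θ), so P = 85×9.81×(sin 22.5° + 0.39 cos 22.5°)/(cos 22.5° − 0.39 sin 22.5°) = 834×0.743/0.7746 = 800 N.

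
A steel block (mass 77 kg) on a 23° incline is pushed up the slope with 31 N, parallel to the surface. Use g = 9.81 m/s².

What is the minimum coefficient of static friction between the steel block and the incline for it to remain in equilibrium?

N = m g cos θ = 695.3 N.
Friction must make up the shortfall along the incline: f = m g sin θ − P = 295.1 − 31 = 264.1 N.
At the threshold f = μ_s N, so μ_s,min = 264.1/695.3 = 0.38.

μ_s,min ≈ 0.38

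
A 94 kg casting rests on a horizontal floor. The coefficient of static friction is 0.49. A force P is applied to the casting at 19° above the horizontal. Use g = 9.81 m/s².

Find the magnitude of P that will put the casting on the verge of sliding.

P ≈ 409 N

N = m g − P sin α (the pull lifts the casting).
At impending slip, P cos α = μ_s N = μ_s (m g − P sin α).
Solving: P (cos α + μ_s sin α) = μ_s m g → P = 0.49×922/(cos 19° + 0.49 sin 19°) = 452/1.105 = 409 N.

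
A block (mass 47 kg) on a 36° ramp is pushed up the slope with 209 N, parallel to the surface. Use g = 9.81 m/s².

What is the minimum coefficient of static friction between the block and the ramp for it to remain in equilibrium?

μ_s,min ≈ 0.166

N = m g cos θ = 373 N.
Friction must make up the shortfall along the incline: f = m g sin θ − P = 271 − 209 = 62.01 N.
At the threshold f = μ_s N, so μ_s,min = 62.01/373 = 0.166.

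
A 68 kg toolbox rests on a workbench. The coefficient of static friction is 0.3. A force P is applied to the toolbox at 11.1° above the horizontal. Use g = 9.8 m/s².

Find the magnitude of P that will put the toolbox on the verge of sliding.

P ≈ 192 N

N = m g − P sin α (the pull lifts the toolbox).
At impending slip, P cos α = μ_s N = μ_s (m g − P sin α).
Solving: P (cos α + μ_s sin α) = μ_s m g → P = 0.3×666/(cos 11.1° + 0.3 sin 11.1°) = 200/1.039 = 192 N.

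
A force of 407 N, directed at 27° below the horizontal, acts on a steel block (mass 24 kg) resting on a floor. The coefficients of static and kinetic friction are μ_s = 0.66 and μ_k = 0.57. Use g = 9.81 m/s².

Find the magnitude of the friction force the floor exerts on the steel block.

f ≈ 240 N

Vertical equilibrium gives N = m g + P sin α = 420.2 N.
For equilibrium, f = P cos α = 407×cos 27° = 362.6 N.
The static-friction limit is μ_s N = 277.3 N.
362.6 > 277.3 N → the steel block slides; f = μ_k N = 0.57×420.2 = 240 N.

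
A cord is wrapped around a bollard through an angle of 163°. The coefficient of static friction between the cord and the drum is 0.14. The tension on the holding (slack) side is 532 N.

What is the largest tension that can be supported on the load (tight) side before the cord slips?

T_max ≈ 792 N

At impending slip the capstan equation gives T₂/T₁ = e^{μβ} with β in radians.
β = 163° × π/180 = 2.845 rad.
e^{μβ} = e^{0.14×2.845} = 1.489.
T₂ = T₁ · e^{μβ} = 532 × 1.489 = 792 N.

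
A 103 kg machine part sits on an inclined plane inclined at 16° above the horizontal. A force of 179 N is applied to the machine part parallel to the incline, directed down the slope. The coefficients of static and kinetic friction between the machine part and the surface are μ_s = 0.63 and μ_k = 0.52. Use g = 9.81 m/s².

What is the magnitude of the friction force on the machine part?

Normal force: N = m g cos θ = 103 × 9.81 × cos 16° = 971.3 N.
The friction needed for equilibrium is m g sin θ + P = 278.5 + 179 = 457.5 N, measured positive up-slope.
Static friction can supply at most μ_s N = 611.9 N.
Since |457.5| ≤ 611.9 N, static friction is sufficient; f equals the required value, not μ_s N.

f ≈ 458 N (up the incline)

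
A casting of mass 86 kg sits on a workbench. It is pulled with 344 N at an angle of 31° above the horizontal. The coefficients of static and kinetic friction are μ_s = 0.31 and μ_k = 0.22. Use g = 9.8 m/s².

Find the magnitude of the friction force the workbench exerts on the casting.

Vertical equilibrium gives N = m g − P sin α = 665.6 N.
For equilibrium, f = P cos α = 344×cos 31° = 294.9 N.
μ_s N = 0.31 × 665.6 = 206.3 N.
294.9 > 206.3 N → the casting slides; f = μ_k N = 0.22×665.6 = 146 N.

f ≈ 146 N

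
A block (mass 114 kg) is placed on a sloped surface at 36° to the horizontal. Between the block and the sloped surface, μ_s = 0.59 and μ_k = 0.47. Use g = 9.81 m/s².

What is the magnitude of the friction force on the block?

The normal reaction is N = m g cos θ = 904.8 N.
For equilibrium along the incline, friction must balance the weight component: f = m g sin θ = 657.3 N up the slope.
Static friction can supply at most μ_s N = 533.8 N.
Since |657.3| > 533.8 N, static friction cannot hold it; the block slides down the incline and kinetic friction applies: f = μ_k N = 0.47 × 904.8 = 425 N.

f ≈ 425 N (up the incline)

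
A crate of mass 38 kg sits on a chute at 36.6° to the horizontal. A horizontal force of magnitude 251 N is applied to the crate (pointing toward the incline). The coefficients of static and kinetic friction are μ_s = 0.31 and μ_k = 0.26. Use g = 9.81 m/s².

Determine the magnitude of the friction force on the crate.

f ≈ 20.8 N (up the incline)

The horizontal push has a component P sin θ into the surface, so N = m g cos θ + P sin θ = 299.3 + 149.7 = 448.9 N.
Parallel to the incline: P cos θ − m g sin θ = 201.5 − 222.3 = -20.75 N; the friction needed to balance this is 20.75 N acting up the slope.
The limit of static friction is μ_s N = 139.2 N.
|f_req| = 20.75 ≤ 139.2 N → the crate is in equilibrium; friction equals the required value.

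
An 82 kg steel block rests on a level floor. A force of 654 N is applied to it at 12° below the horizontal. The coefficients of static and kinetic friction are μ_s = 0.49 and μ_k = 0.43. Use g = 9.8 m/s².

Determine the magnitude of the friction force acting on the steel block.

f ≈ 404 N

The vertical component of P adds to the normal force: N = m g + P sin α = 803.6 + 136 = 939.6 N.
Horizontally, friction must balance P cos α = 639.7 N.
The static-friction limit is μ_s N = 460.4 N.
The required friction exceeds μ_s N, so the steel block moves and f = μ_k N = 404 N.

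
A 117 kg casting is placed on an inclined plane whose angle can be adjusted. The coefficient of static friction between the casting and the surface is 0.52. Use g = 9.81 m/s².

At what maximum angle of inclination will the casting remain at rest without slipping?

θ_max ≈ 27.5°

At the slip threshold, m g sin θ = μ_s · m g cos θ, so tan θ = μ_s.
θ_max = arctan(0.52) = 27.5°.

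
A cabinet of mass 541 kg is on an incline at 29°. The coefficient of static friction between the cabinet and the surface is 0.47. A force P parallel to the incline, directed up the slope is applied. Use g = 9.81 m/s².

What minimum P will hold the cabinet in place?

P_min ≈ 391 N

The cabinet tends to slide down (tan θ > μ_s), so at the point of impending slip friction acts up-slope at its limit: f = μ_s N.
P is parallel to the surface, so N = m g cos θ = 4640 N.
Along the incline: P + μ_s N = m g sin θ, so P = 2570 − 0.47×4640 = 391 N.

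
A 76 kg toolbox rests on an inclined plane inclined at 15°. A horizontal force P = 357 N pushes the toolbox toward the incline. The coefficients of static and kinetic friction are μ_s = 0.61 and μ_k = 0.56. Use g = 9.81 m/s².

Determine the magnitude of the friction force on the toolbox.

Resolve perpendicular to the incline: N = m g cos θ + P sin θ = 76×9.81×cos 15° + 357×sin 15° = 812.6 N.
Parallel to the incline: P cos θ − m g sin θ = 344.8 − 193 = 151.9 N; the friction needed to balance this is 151.9 N acting down the slope.
Maximum static friction: μ_s N = 0.61 × 812.6 = 495.7 N.
Since 151.9 N is within the 495.7 N limit, the toolbox stays put and friction is exactly 152 N.

f ≈ 152 N (down the incline)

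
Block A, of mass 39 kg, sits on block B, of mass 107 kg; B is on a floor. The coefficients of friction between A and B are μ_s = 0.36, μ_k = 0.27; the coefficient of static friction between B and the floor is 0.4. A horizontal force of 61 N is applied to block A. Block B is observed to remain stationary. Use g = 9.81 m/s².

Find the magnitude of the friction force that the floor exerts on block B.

Between the blocks, N₁ = m_A g = 382.6 N.
Maximum static friction on A from B: μ_s N₁ = 0.36×382.6 = 137.7 N.
P = 61 N is within that limit, so A and B move together (both at rest); the A–B friction is simply f₁ = P = 61 N.
By Newton's third law B feels 61 N forward from A. With B stationary, the floor's static friction on B balances it: f₂ = 61 N (well within μ_s(m_A+m_B)g = 572.9 N).

f ≈ 61 N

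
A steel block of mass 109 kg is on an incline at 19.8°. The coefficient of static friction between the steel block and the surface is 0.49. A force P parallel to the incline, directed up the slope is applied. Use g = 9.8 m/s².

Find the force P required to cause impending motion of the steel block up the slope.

At impending motion up the slope, friction acts down-slope at its limit: f = μ_s N.
P is parallel to the surface, so N = m g cos θ = 1010 N.
Along the incline: P = m g sin θ + μ_s N = 362 + 0.49×1010 = 854 N.

P ≈ 854 N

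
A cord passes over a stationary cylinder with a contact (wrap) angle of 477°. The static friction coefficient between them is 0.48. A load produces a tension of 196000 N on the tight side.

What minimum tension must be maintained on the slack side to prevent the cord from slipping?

T_min ≈ 3600 N

Capstan equation at impending slip: T_tight/T_slack = e^{μβ}.
β = 477° = 8.325 rad; e^{μβ} = e^{0.48×8.325} = 54.39.
T_slack = T_tight / e^{μβ} = 196000 / 54.39 = 3600 N.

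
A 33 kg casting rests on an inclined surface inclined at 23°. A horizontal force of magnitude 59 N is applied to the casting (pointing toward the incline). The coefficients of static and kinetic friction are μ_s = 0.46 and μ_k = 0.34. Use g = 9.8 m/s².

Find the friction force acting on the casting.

The horizontal push has a component P sin θ into the surface, so N = m g cos θ + P sin θ = 297.7 + 23.05 = 320.7 N.
Along the incline, the net driving force (taking up-slope positive) is P cos θ − m g sin θ = 54.31 − 126.4 = -72.05 N, so equilibrium requires friction f = 72.05 N (up-slope).
Maximum static friction: μ_s N = 0.46 × 320.7 = 147.5 N.
Since 72.05 N is within the 147.5 N limit, the casting stays put and friction is exactly 72.1 N.

f ≈ 72.1 N (up the incline)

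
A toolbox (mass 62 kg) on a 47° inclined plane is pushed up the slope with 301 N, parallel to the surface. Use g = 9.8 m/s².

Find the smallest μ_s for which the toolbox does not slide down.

μ_s,min ≈ 0.346

N = m g cos θ = 414.4 N.
Friction must make up the shortfall along the incline: f = m g sin θ − P = 444.4 − 301 = 143.4 N.
At the threshold f = μ_s N, so μ_s,min = 143.4/414.4 = 0.346.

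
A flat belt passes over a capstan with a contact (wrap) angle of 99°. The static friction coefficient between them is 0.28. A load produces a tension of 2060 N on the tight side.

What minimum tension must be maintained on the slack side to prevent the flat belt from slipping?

Capstan equation at impending slip: T_tight/T_slack = e^{μβ}.
β = 99° = 1.728 rad; e^{μβ} = e^{0.28×1.728} = 1.622.
T_slack = T_tight / e^{μβ} = 2060 / 1.622 = 1270 N.

T_min ≈ 1270 N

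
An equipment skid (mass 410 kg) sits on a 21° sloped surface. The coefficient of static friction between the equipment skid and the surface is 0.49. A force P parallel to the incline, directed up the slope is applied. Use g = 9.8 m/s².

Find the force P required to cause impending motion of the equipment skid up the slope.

P ≈ 3280 N

At impending motion up the slope, friction acts down-slope at its limit: f = μ_s N.
P is parallel to the surface, so N = m g cos θ = 3750 N.
Along the incline: P = m g sin θ + μ_s N = 1440 + 0.49×3750 = 3280 N.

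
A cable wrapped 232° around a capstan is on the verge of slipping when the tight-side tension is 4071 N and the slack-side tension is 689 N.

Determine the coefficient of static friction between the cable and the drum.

T₂/T₁ = e^{μβ} → μ = ln(T₂/T₁)/β.
β = 232° = 4.049 rad.
μ = ln(4071/689)/4.049 = ln(5.909)/4.049 = 0.439.

μ ≈ 0.439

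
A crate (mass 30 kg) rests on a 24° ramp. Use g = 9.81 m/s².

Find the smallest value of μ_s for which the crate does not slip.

μ_s,min ≈ 0.445

At the slip threshold m g sin θ = μ_s m g cos θ, so μ_s,min = tan θ.
μ_s,min = tan 24° = 0.445.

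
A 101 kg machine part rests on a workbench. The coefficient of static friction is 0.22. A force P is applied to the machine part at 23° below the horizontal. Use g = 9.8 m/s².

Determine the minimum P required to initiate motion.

P ≈ 261 N

N = m g + P sin α (the push presses the machine part into the workbench).
At impending slip, P cos α = μ_s N = μ_s (m g + P sin α).
Solving: P (cos α − μ_s sin α) = μ_s m g → P = 0.22×990/(cos 23° − 0.22 sin 23°) = 218/0.8345 = 261 N.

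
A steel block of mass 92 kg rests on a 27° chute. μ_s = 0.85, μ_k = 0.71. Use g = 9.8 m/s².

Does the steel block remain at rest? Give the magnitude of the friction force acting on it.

N = m g cos θ = 803 N.
Down-slope weight component: m g sin θ = 409 N.
μ_s N = 683 N.
409 ≤ 683 N, so it stays put; friction = 409 N.

f ≈ 409 N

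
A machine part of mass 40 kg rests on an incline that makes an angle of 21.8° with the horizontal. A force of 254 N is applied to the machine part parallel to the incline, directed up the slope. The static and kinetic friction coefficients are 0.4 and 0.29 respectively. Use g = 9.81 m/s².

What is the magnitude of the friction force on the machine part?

The normal reaction is N = m g cos θ = 364.3 N.
For equilibrium along the incline the friction force must supply f = m g sin θ − P = 145.7 − 254 = -108.3 N (positive meaning up-slope).
The static-friction ceiling is μ_s N = 0.4 × 364.3 = 145.7 N.
Since |-108.3| ≤ 145.7 N, the machine part remains in static equilibrium and friction takes exactly the required value.

f ≈ 108 N (down the incline)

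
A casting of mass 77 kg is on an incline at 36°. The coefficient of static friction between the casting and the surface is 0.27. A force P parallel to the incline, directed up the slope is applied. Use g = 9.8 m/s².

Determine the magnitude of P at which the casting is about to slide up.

P ≈ 608 N

At impending motion up the slope, friction acts down-slope at its limit: f = μ_s N.
P is parallel to the surface, so N = m g cos θ = 610 N.
Along the incline: P = m g sin θ + μ_s N = 444 + 0.27×610 = 608 N.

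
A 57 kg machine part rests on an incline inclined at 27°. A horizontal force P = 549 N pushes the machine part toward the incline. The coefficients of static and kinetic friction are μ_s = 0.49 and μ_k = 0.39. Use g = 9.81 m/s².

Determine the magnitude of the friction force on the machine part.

f ≈ 235 N (down the incline)

Resolve perpendicular to the incline: N = m g cos θ + P sin θ = 57×9.81×cos 27° + 549×sin 27° = 747.5 N.
Parallel to the incline: P cos θ − m g sin θ = 489.2 − 253.9 = 235.3 N; the friction needed to balance this is 235.3 N acting down the slope.
The limit of static friction is μ_s N = 366.3 N.
Since 235.3 N is within the 366.3 N limit, the machine part stays put and friction is exactly 235 N.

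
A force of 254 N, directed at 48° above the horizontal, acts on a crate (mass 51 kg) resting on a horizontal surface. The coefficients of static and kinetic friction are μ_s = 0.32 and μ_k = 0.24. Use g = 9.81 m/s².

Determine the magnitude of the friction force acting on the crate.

f ≈ 74.8 N

The vertical component of P reduces the normal force: N = m g − P sin α = 500.3 − 188.8 = 311.6 N.
For equilibrium, f = P cos α = 254×cos 48° = 170 N.
μ_s N = 0.32 × 311.6 = 99.7 N.
170 > 99.7 N → the crate slides; f = μ_k N = 0.24×311.6 = 74.8 N.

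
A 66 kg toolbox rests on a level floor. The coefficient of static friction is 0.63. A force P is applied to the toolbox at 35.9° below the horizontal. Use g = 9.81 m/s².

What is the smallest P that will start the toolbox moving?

N = m g + P sin α (the push presses the toolbox into the level floor).
At impending slip, P cos α = μ_s N = μ_s (m g + P sin α).
Solving: P (cos α − μ_s sin α) = μ_s m g → P = 0.63×647/(cos 35.9° − 0.63 sin 35.9°) = 408/0.4406 = 926 N.

P ≈ 926 N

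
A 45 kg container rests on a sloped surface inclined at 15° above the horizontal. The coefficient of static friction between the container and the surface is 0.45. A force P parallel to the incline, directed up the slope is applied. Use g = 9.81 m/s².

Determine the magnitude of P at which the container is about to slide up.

At impending motion up the slope, friction acts down-slope at its limit: f = μ_s N.
P is parallel to the surface, so N = m g cos θ = 426 N.
Along the incline: P = m g sin θ + μ_s N = 114 + 0.45×426 = 306 N.

P ≈ 306 N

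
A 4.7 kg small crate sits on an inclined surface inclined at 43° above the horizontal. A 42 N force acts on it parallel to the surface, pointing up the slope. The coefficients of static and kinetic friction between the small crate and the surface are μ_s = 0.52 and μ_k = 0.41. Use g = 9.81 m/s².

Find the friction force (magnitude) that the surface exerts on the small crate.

Normal force: N = m g cos θ = 4.7 × 9.81 × cos 43° = 33.72 N.
For equilibrium along the incline the friction force must supply f = m g sin θ − P = 31.44 − 42 = -10.56 N (positive meaning up-slope).
Static friction can supply at most μ_s N = 17.53 N.
Since |-10.56| ≤ 17.53 N, no slip — friction simply equals what equilibrium demands.

f ≈ 10.6 N (down the incline)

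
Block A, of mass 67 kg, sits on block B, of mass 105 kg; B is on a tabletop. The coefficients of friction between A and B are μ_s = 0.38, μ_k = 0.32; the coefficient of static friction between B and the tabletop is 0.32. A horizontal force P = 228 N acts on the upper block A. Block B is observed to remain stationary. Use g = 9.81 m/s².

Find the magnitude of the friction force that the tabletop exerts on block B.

f ≈ 228 N

The normal force B exerts on A is simply A's weight, N₁ = 657.3 N.
Maximum static friction on A from B: μ_s N₁ = 0.38×657.3 = 249.8 N.
Since P = 228 N ≤ 249.8 N, A does not slip on B; friction on A equals P = 228 N.
B experiences an equal 228 N forward from A (third law). B is in equilibrium, so the floor supplies f₂ = 228 N of static friction (limit μ_s(m_A+m_B)g = 539.9 N, not exceeded).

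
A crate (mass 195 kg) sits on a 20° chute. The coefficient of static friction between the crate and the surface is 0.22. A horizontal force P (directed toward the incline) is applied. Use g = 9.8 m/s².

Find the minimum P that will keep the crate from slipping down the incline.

P_min ≈ 255 N

The crate tends to slide down (tan θ > μ_s), so at the point of impending slip friction acts up-slope at its limit: f = μ_s N.
Perpendicular to the incline: N = m g cos θ + P sin θ.
Along the incline: P cos θ + μ_s N = m g sin θ, i.e. P cos θ + μ_s (m g cos θ + P sin θ) = m g sin θ.
Solving, P (cos θ + μ_s sin θ) = m g (sin θ − μ_s cos θ), so P = 1910×0.1353/1.015 = 255 N.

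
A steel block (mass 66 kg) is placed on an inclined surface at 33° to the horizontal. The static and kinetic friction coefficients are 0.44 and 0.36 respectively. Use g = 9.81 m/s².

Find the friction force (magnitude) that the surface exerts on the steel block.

f ≈ 195 N (up the incline)

Normal force: N = m g cos θ = 66 × 9.81 × cos 33° = 543 N.
Along the slope the weight component is m g sin θ = 352.6 N; friction must supply exactly this, acting up-slope.
Static friction can supply at most μ_s N = 238.9 N.
Since |352.6| > 238.9 N, static friction cannot hold it; the steel block slides down the incline and kinetic friction applies: f = μ_k N = 0.36 × 543 = 195 N.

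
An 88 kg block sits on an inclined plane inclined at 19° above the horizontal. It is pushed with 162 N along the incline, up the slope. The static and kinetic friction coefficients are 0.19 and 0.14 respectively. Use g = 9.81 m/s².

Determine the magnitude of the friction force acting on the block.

f ≈ 119 N (up the incline)

Normal force: N = m g cos θ = 88 × 9.81 × cos 19° = 816.2 N.
Parallel to the incline, ΣF = 0 gives f = m g sin θ − P = 281.1 − 162 = 119.1 N (up-slope positive).
The static-friction ceiling is μ_s N = 0.19 × 816.2 = 155.1 N.
Since |119.1| ≤ 155.1 N, the block remains in static equilibrium and friction takes exactly the required value.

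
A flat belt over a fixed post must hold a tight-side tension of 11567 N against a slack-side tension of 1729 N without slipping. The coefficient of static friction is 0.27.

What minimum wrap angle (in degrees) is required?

T₂/T₁ = e^{μβ} → β = ln(T₂/T₁)/μ.
β = ln(11567/1729)/0.27 = 1.901/0.27 = 7.039 rad.
In degrees: β = 7.039 × 180/π = 403°.

β_min ≈ 403°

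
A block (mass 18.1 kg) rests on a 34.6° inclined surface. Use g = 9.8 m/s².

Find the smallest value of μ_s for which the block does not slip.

μ_s,min ≈ 0.69

At the slip threshold m g sin θ = μ_s m g cos θ, so μ_s,min = tan θ.
μ_s,min = tan 34.6° = 0.69.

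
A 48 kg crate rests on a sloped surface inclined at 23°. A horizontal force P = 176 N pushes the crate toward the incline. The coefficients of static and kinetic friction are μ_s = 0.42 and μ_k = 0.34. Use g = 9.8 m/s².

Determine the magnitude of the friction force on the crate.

f ≈ 21.8 N (up the incline)

Normal direction: N = m g cos θ + P sin θ = 501.8 N.
Along the incline, the net driving force (taking up-slope positive) is P cos θ − m g sin θ = 162 − 183.8 = -21.79 N, so equilibrium requires friction f = 21.79 N (up-slope).
The limit of static friction is μ_s N = 210.7 N.
|f_req| = 21.79 ≤ 210.7 N → the crate is in equilibrium; friction equals the required value.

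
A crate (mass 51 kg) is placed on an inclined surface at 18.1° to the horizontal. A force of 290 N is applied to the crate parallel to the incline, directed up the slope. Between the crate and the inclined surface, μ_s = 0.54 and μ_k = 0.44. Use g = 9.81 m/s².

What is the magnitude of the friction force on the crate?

Perpendicular to the surface, N = m g cos θ = 51·9.81·cos 18.1° = 475.6 N.
The friction needed for equilibrium is m g sin θ − P = 155.4 − 290 = -134.6 N, measured positive up-slope.
Static friction can supply at most μ_s N = 256.8 N.
Since |-134.6| ≤ 256.8 N, static friction is sufficient; f equals the required value, not μ_s N.

f ≈ 135 N (down the incline)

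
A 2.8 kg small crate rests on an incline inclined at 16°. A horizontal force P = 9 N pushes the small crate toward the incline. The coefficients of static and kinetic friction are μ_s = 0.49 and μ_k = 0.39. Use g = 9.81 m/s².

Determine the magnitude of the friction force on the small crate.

Resolve perpendicular to the incline: N = m g cos θ + P sin θ = 2.8×9.81×cos 16° + 9×sin 16° = 28.88 N.
Parallel to the incline: P cos θ − m g sin θ = 8.651 − 7.571 = 1.08 N; the friction needed to balance this is 1.08 N acting down the slope.
Maximum static friction: μ_s N = 0.49 × 28.88 = 14.15 N.
Since 1.08 N is within the 14.15 N limit, the small crate stays put and friction is exactly 1.08 N.

f ≈ 1.08 N (down the incline)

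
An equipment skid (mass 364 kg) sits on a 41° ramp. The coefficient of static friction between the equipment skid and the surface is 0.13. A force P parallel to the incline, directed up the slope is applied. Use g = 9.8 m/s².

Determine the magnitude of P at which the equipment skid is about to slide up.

P ≈ 2690 N

At impending motion up the slope, friction acts down-slope at its limit: f = μ_s N.
P is parallel to the surface, so N = m g cos θ = 2690 N.
Along the incline: P = m g sin θ + μ_s N = 2340 + 0.13×2690 = 2690 N.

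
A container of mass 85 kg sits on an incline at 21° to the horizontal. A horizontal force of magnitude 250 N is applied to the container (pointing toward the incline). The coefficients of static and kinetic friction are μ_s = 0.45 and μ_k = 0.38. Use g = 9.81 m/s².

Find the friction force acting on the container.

f ≈ 65.4 N (up the incline)

Normal direction: N = m g cos θ + P sin θ = 868.1 N.
Parallel to the incline: P cos θ − m g sin θ = 233.4 − 298.8 = -65.43 N; the friction needed to balance this is 65.43 N acting up the slope.
The limit of static friction is μ_s N = 390.6 N.
Since 65.43 N is within the 390.6 N limit, the container stays put and friction is exactly 65.4 N.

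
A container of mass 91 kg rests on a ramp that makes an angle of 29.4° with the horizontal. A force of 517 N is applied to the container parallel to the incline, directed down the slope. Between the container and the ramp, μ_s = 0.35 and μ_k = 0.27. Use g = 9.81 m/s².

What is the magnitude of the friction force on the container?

f ≈ 210 N (up the incline)

The normal reaction is N = m g cos θ = 777.7 N.
The friction needed for equilibrium is m g sin θ + P = 438.2 + 517 = 955.2 N, measured positive up-slope.
Maximum static friction available: μ_s N = 0.35 × 777.7 = 272.2 N.
|955.2| exceeds 272.2 N, so the container slips down-slope; friction is kinetic, f = μ_k N = 0.27×777.7 = 210 N.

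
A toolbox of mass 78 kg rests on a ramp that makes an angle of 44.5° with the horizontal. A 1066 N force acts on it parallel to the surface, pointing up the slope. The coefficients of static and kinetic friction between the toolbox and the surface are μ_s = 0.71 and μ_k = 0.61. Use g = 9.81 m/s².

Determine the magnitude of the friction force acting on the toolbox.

f ≈ 333 N (down the incline)

The normal reaction is N = m g cos θ = 545.8 N.
The friction needed for equilibrium is m g sin θ − P = 536.3 − 1066 = -529.7 N, measured positive up-slope.
The static-friction ceiling is μ_s N = 0.71 × 545.8 = 387.5 N.
|-529.7| exceeds 387.5 N, so the toolbox slips up-slope; friction is kinetic, f = μ_k N = 0.61×545.8 = 333 N.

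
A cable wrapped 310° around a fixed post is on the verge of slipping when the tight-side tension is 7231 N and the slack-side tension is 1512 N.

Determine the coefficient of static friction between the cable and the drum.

μ ≈ 0.289

T₂/T₁ = e^{μβ} → μ = ln(T₂/T₁)/β.
β = 310° = 5.411 rad.
μ = ln(7231/1512)/5.411 = ln(4.782)/5.411 = 0.289.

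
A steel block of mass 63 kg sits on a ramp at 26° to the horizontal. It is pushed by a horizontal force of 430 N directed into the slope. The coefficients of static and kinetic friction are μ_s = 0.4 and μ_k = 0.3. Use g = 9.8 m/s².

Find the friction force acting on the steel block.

f ≈ 116 N (down the incline)

Normal direction: N = m g cos θ + P sin θ = 743.4 N.
Along the incline, the net driving force (taking up-slope positive) is P cos θ − m g sin θ = 386.5 − 270.7 = 115.8 N, so equilibrium requires friction f = -115.8 N (down-slope).
Maximum static friction: μ_s N = 0.4 × 743.4 = 297.4 N.
|f_req| = 115.8 ≤ 297.4 N → the steel block is in equilibrium; friction equals the required value.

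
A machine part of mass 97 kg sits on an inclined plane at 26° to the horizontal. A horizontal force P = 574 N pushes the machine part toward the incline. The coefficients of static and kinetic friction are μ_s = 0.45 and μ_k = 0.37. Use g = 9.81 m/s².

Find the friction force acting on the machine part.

f ≈ 98.8 N (down the incline)

Normal direction: N = m g cos θ + P sin θ = 1107 N.
Along the incline, the net driving force (taking up-slope positive) is P cos θ − m g sin θ = 515.9 − 417.1 = 98.77 N, so equilibrium requires friction f = -98.77 N (down-slope).
The limit of static friction is μ_s N = 498.1 N.
Since 98.77 N is within the 498.1 N limit, the machine part stays put and friction is exactly 98.8 N.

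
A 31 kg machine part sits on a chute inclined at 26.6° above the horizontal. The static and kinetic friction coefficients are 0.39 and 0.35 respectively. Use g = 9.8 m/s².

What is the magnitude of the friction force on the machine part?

f ≈ 95.1 N (up the incline)

Normal force: N = m g cos θ = 31 × 9.8 × cos 26.6° = 271.6 N.
Along the slope the weight component is m g sin θ = 136 N; friction must supply exactly this, acting up-slope.
Maximum static friction available: μ_s N = 0.39 × 271.6 = 105.9 N.
Since |136| > 105.9 N, static friction cannot hold it; the machine part slides down the incline and kinetic friction applies: f = μ_k N = 0.35 × 271.6 = 95.1 N.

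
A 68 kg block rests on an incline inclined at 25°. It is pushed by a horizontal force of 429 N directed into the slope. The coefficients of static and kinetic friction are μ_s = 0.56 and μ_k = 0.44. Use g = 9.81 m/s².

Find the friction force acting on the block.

f ≈ 107 N (down the incline)

Normal direction: N = m g cos θ + P sin θ = 785.9 N.
Parallel to the incline: P cos θ − m g sin θ = 388.8 − 281.9 = 106.9 N; the friction needed to balance this is 106.9 N acting down the slope.
The limit of static friction is μ_s N = 440.1 N.
|f_req| = 106.9 ≤ 440.1 N → the block is in equilibrium; friction equals the required value.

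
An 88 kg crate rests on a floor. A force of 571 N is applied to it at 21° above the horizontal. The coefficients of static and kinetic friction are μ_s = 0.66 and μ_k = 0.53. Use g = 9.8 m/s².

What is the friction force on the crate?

N = m g − P sin α = 862.4 − 571×sin 21° = 657.8 N.
For equilibrium, f = P cos α = 571×cos 21° = 533.1 N.
The static-friction limit is μ_s N = 434.1 N.
533.1 > 434.1 N → the crate slides; f = μ_k N = 0.53×657.8 = 349 N.

f ≈ 349 N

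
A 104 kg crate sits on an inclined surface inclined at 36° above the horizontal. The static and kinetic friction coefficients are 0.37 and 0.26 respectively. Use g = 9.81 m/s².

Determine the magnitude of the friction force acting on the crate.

Normal force: N = m g cos θ = 104 × 9.81 × cos 36° = 825.4 N.
For equilibrium along the incline, friction must balance the weight component: f = m g sin θ = 599.7 N up the slope.
Static friction can supply at most μ_s N = 305.4 N.
Since |599.7| > 305.4 N, static friction cannot hold it; the crate slides down the incline and kinetic friction applies: f = μ_k N = 0.26 × 825.4 = 215 N.

f ≈ 215 N (up the incline)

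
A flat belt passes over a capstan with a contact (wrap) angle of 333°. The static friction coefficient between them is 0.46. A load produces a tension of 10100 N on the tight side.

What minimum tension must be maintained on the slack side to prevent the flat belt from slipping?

T_min ≈ 697 N

Capstan equation at impending slip: T_tight/T_slack = e^{μβ}.
β = 333° = 5.812 rad; e^{μβ} = e^{0.46×5.812} = 14.49.
T_slack = T_tight / e^{μβ} = 10100 / 14.49 = 697 N.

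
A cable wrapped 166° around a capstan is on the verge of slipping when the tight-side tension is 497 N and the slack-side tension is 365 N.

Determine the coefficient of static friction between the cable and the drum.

μ ≈ 0.107

T₂/T₁ = e^{μβ} → μ = ln(T₂/T₁)/β.
β = 166° = 2.897 rad.
μ = ln(497/365)/2.897 = ln(1.362)/2.897 = 0.107.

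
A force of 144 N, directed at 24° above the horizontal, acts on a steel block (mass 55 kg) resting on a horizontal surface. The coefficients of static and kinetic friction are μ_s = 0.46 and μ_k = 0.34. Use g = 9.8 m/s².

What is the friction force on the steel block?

N = m g − P sin α = 539 − 144×sin 24° = 480.4 N.
Horizontally, friction must balance P cos α = 131.6 N.
The static-friction limit is μ_s N = 221 N.
Since 131.6 N does not exceed the limit, the steel block stays at rest and f = 132 N.

f ≈ 132 N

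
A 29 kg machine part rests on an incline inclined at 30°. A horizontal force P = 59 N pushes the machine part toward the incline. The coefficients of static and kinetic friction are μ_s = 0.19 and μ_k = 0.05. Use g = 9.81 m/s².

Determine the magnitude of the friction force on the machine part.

f ≈ 13.8 N (up the incline)

Normal direction: N = m g cos θ + P sin θ = 275.9 N.
Along the incline, the net driving force (taking up-slope positive) is P cos θ − m g sin θ = 51.1 − 142.2 = -91.15 N, so equilibrium requires friction f = 91.15 N (up-slope).
Maximum static friction: μ_s N = 0.19 × 275.9 = 52.42 N.
The required 91.15 N exceeds the static limit, so the machine part slides down-slope and f = μ_k N = 0.05×275.9 = 13.8 N.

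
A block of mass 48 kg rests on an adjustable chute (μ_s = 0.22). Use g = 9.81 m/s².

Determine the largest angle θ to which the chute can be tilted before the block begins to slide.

θ_max ≈ 12.4°

At the slip threshold, m g sin θ = μ_s · m g cos θ, so tan θ = μ_s.
θ_max = arctan(0.22) = 12.4°.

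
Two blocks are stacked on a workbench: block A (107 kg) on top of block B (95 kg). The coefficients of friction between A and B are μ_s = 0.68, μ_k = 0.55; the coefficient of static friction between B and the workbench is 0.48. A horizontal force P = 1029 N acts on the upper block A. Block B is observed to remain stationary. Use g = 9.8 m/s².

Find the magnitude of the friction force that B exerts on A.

The normal force B exerts on A is simply A's weight, N₁ = 1049 N.
Maximum static friction on A from B: μ_s N₁ = 0.68×1049 = 713 N.
P = 1029 N exceeds that limit, so A slips over B and the interface friction becomes kinetic: f₁ = μ_k N₁ = 0.55×1049 = 577 N.
By Newton's third law B feels 577 N forward from A. With B stationary, the floor's static friction on B balances it: f₂ = 577 N (well within μ_s(m_A+m_B)g = 950.2 N).

f ≈ 577 N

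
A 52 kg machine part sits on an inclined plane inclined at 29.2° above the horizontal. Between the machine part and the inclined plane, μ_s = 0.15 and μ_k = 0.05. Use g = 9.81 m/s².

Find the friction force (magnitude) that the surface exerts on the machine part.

f ≈ 22.3 N (up the incline)

The normal reaction is N = m g cos θ = 445.3 N.
For equilibrium along the incline, friction must balance the weight component: f = m g sin θ = 248.9 N up the slope.
Maximum static friction available: μ_s N = 0.15 × 445.3 = 66.79 N.
|248.9| exceeds 66.79 N, so the machine part slips down-slope; friction is kinetic, f = μ_k N = 0.05×445.3 = 22.3 N.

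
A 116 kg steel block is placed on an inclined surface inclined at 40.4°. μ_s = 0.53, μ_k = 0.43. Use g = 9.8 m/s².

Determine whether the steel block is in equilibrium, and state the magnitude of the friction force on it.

N = m g cos θ = 866 N.
Down-slope weight component: m g sin θ = 737 N.
μ_s N = 459 N.
737 > 459 N, so it slides; kinetic friction f = μ_k N = 0.43×866 = 372 N.

f ≈ 372 N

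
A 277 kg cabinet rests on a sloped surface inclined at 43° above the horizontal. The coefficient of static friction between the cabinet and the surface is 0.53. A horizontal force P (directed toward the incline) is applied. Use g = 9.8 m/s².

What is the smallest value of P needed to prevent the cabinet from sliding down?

P_min ≈ 731 N

The cabinet tends to slide down (tan θ > μ_s), so at the point of impending slip friction acts up-slope at its limit: f = μ_s N.
Perpendicular to the incline: N = m g cos θ + P sin θ.
Along the incline: P cos θ + μ_s N = m g sin θ, i.e. P cos θ + μ_s (m g cos θ + P sin θ) = m g sin θ.
Solving, P (cos θ + μ_s sin θ) = m g (sin θ − μ_s cos θ), so P = 2710×0.2944/1.093 = 731 N.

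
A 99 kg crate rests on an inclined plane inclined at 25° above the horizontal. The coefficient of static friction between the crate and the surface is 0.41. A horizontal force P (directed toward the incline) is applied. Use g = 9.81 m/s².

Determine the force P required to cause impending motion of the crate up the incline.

At impending motion up the slope, friction acts down-slope at its limit: f = μ_s N.
Perpendicular to the incline: N = m g cos θ + P sin θ.
Along the incline: P cos θ = m g sin θ + μ_s N = m g sin θ + μ_s (m g cos θ + P sin θ).
Solving, P (cos θ − μ_s sin θ) = m g (sin θ + μ_s cos θ), so P = 99×9.81×(sin 25° + 0.41 cos 25°)/(cos 25° − 0.41 sin 25°) = 971×0.7942/0.733 = 1050 N.

P ≈ 1050 N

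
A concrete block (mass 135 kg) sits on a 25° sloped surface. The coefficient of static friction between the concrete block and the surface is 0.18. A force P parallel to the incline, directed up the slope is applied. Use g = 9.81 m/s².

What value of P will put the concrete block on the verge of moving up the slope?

P ≈ 776 N

At impending motion up the slope, friction acts down-slope at its limit: f = μ_s N.
P is parallel to the surface, so N = m g cos θ = 1200 N.
Along the incline: P = m g sin θ + μ_s N = 560 + 0.18×1200 = 776 N.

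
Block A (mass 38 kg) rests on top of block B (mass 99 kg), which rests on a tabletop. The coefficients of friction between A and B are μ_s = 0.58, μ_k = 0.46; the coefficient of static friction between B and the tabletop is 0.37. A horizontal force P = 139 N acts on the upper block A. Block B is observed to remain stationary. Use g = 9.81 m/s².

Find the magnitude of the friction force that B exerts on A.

Between the blocks, N₁ = m_A g = 372.8 N.
So the A–B interface can sustain at most μ_s N₁ = 216.2 N of static friction.
Since P = 139 N ≤ 216.2 N, A does not slip on B; friction on A equals P = 139 N.
By Newton's third law B feels 139 N forward from A. With B stationary, the floor's static friction on B balances it: f₂ = 139 N (well within μ_s(m_A+m_B)g = 497.3 N).

f ≈ 139 N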